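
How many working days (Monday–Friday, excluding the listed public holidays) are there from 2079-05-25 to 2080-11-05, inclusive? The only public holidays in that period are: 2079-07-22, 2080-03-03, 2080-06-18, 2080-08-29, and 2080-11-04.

376 working days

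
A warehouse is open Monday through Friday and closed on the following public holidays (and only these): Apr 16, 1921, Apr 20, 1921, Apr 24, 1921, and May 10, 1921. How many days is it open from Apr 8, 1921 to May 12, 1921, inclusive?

23

Apr 8, 1921 is a Friday.
That's 35 days from start to end, counting both.
35 = 7 × 5, so the span is exactly 5 full weeks.
Each full week contributes 5 weekdays (Mon–Fri): 5 × 5 = 25.
Total: 25.
Holidays: Apr 16, 1921 (Sat); Apr 20, 1921 (Wed); Apr 24, 1921 (Sun); May 10, 1921 (Tue).
2 of the 4 holidays fall on weekdays; the rest are weekends and were already excluded.
Business days: 25 − 2 = 23.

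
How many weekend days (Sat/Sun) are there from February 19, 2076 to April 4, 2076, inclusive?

February 19, 2076 is a Wednesday.
From February 19, 2076 to April 4, 2076 is 46 days inclusive.
46 = 7 × 6 + 4, so there are 6 full weeks plus 4 extra days.
Each full week contributes 2 weekend days (Sat, Sun): 6 × 2 = 12.
The 4 extra days are Wed, Thu, Fri, Sat — 1 of them qualifies.
Total: 12 + 1 = 13.

13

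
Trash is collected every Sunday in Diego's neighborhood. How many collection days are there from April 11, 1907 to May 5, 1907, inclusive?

April 11, 1907 is a Thursday.
That's 25 days from start to end, counting both.
25 = 7 × 3 + 4, so there are 3 full weeks plus 4 extra days.
Each full week contributes one Sunday: 3 so far.
The 4 extra days are Thu, Fri, Sat, Sun — 1 of them qualifies.
Total: 3 + 1 = 4.

4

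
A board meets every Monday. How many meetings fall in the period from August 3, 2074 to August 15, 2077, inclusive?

158

August 3, 2074 is a Friday.
The range spans 1109 days (inclusive of both endpoints).
1109 = 7 × 158 + 3, so there are 158 full weeks plus 3 extra days.
Each full week contributes one Monday: 158 so far.
The 3 extra days are Friday, Saturday, Sunday — none qualify.
Total: 158 + 0 = 158.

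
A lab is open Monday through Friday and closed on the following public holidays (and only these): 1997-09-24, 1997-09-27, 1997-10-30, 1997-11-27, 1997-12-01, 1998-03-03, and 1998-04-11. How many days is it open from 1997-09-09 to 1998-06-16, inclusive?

1997-09-09 is a Tuesday.
The range spans 281 days (inclusive of both endpoints).
281 = 7 × 40 + 1, so there are 40 full weeks plus 1 extra day.
Each full week contributes 5 weekdays (Mon–Fri): 40 × 5 = 200.
The 1 extra day is Tuesday — 1 of them qualifies.
Total: 200 + 1 = 201.
Holidays: 1997-09-24 (Wed); 1997-09-27 (Sat); 1997-10-30 (Thu); 1997-11-27 (Thu); 1997-12-01 (Mon); 1998-03-03 (Tue); 1998-04-11 (Sat).
5 of the 7 holidays fall on weekdays; the rest are weekends and were already excluded.
Business days: 201 − 5 = 196.

196 working days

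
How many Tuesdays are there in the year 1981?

52

Jan 1, 1981 is a Thursday.
That's 365 days from start to end, counting both.
365 = 7 × 52 + 1, so there are 52 full weeks plus 1 extra day.
Each full week contributes one Tuesday: 52 so far.
The 1 extra day is Thursday — none qualify.
Total: 52 + 0 = 52.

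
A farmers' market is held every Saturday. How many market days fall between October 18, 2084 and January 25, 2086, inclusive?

October 18, 2084 is a Wednesday.
From October 18, 2084 to January 25, 2086 is 465 days inclusive.
465 = 7 × 66 + 3, so there are 66 full weeks plus 3 extra days.
Each full week contributes one Saturday: 66 so far.
The 3 extra days are Wednesday, Thursday, Friday — none qualify.
Total: 66 + 0 = 66.

66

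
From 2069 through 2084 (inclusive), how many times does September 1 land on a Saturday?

Day of week of September 1 in each year:
2069: Sun, 2070: Mon, 2071: Tue, 2072: Thu, 2073: Fri, 2074: Sat ✓, 2075: Sun, 2076: Tue, 2077: Wed, 2078: Thu, 2079: Fri, 2080: Sun, 2081: Mon, 2082: Tue, 2083: Wed, 2084: Fri
Saturdays: 2074.

1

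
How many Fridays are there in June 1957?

4

June 1, 1957 is a Saturday.
That's 30 days from start to end, counting both.
30 = 7 × 4 + 2, so there are 4 full weeks plus 2 extra days.
Each full week contributes one Friday: 4 so far.
The 2 extra days are Sat, Sun — none qualify.
Total: 4 + 0 = 4.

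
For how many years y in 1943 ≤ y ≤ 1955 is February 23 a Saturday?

2

Day of week of February 23 in each year:
1943: Tue, 1944: Wed, 1945: Fri, 1946: Sat ✓, 1947: Sun, 1948: Mon, 1949: Wed, 1950: Thu, 1951: Fri, 1952: Sat ✓, 1953: Mon, 1954: Tue, 1955: Wed
Saturdays: 1946, 1952.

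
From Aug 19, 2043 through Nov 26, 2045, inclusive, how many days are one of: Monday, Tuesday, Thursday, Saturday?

474

Aug 19, 2043 is a Wednesday.
The range spans 831 days (inclusive of both endpoints).
831 = 7 × 118 + 5, so there are 118 full weeks plus 5 extra days.
Each full week contributes 4 days from the set (Mon, Tue, Thu, Sat): 118 × 4 = 472.
The 5 extra days are Wed, Thu, Fri, Sat, Sun — 2 of them qualify.
Total: 472 + 2 = 474.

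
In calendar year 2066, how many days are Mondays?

52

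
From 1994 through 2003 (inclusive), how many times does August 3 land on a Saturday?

2

Day of week of August 3 in each year:
1994: Wed, 1995: Thu, 1996: Sat ✓, 1997: Sun, 1998: Mon, 1999: Tue, 2000: Thu, 2001: Fri, 2002: Sat ✓, 2003: Sun
Saturdays: 1996, 2002.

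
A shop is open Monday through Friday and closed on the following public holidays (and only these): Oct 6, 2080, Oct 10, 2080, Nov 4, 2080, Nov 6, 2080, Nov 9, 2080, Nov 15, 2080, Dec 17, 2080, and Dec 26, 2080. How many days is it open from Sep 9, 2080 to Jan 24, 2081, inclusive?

94

Sep 9, 2080 is a Monday.
From Sep 9, 2080 to Jan 24, 2081 is 138 days inclusive.
138 = 7 × 19 + 5, so there are 19 full weeks plus 5 extra days.
Each full week contributes 5 weekdays (Mon–Fri): 19 × 5 = 95.
The 5 extra days are Mon, Tue, Wed, Thu, Fri — 5 of them qualify.
Total: 95 + 5 = 100.
Holidays: Oct 6, 2080 (Sun); Oct 10, 2080 (Thu); Nov 4, 2080 (Mon); Nov 6, 2080 (Wed); Nov 9, 2080 (Sat); Nov 15, 2080 (Fri); Dec 17, 2080 (Tue); Dec 26, 2080 (Thu).
6 of the 8 holidays fall on weekdays; the rest are weekends and were already excluded.
Business days: 100 − 6 = 94.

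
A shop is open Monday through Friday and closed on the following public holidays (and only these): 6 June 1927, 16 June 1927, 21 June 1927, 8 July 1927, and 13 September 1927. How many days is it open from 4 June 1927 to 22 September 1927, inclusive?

74 business days

4 June 1927 is a Saturday.
The range spans 111 days (inclusive of both endpoints).
111 = 7 × 15 + 6, so there are 15 full weeks plus 6 extra days.
Each full week contributes 5 weekdays (Mon–Fri): 15 × 5 = 75.
The 6 extra days are Sat, Sun, Mon, Tue, Wed, Thu — 4 of them qualify.
Total: 75 + 4 = 79.
Holidays: 6 June 1927 (Mon); 16 June 1927 (Thu); 21 June 1927 (Tue); 8 July 1927 (Fri); 13 September 1927 (Tue).
All 5 holidays fall on weekdays, so subtract 5.
Business days: 79 − 5 = 74.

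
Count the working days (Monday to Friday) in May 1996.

23

1996-05-01 is a Wednesday.
That's 31 days from start to end, counting both.
31 = 7 × 4 + 3, so there are 4 full weeks plus 3 extra days.
Each full week contributes 5 weekdays (Mon–Fri): 4 × 5 = 20.
The 3 extra days are Wednesday, Thursday, Friday — 3 of them qualify.
Total: 20 + 3 = 23.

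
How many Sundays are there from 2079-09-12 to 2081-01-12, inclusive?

70 Sundays

2079-09-12 is a Tuesday.
The range spans 489 days (inclusive of both endpoints).
489 = 7 × 69 + 6, so there are 69 full weeks plus 6 extra days.
Each full week contributes one Sunday: 69 so far.
The 6 extra days are Tue, Wed, Thu, Fri, Sat, Sun — 1 of them qualifies.
Total: 69 + 1 = 70.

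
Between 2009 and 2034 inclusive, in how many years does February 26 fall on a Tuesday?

3

Day of week of February 26 in each year:
2009: Thu, 2010: Fri, 2011: Sat, 2012: Sun, 2013: Tue ✓, 2014: Wed, 2015: Thu, 2016: Fri, 2017: Sun, 2018: Mon, 2019: Tue ✓, 2020: Wed, 2021: Fri, 2022: Sat, 2023: Sun, 2024: Mon, 2025: Wed, 2026: Thu, 2027: Fri, 2028: Sat, 2029: Mon, 2030: Tue ✓, 2031: Wed, 2032: Thu, 2033: Sat, 2034: Sun
Tuesdays: 2013, 2019, 2030.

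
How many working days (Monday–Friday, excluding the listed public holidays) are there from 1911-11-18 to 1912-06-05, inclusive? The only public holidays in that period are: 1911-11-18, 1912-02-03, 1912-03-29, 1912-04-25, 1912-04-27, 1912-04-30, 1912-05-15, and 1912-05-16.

138

1911-11-18 is a Saturday.
The range spans 201 days (inclusive of both endpoints).
201 = 7 × 28 + 5, so there are 28 full weeks plus 5 extra days.
Each full week contributes 5 weekdays (Mon–Fri): 28 × 5 = 140.
The 5 extra days are Saturday, Sunday, Monday, Tuesday, Wednesday — 3 of them qualify.
Total: 140 + 3 = 143.
Holidays: 1911-11-18 (Sat); 1912-02-03 (Sat); 1912-03-29 (Fri); 1912-04-25 (Thu); 1912-04-27 (Sat); 1912-04-30 (Tue); 1912-05-15 (Wed); 1912-05-16 (Thu).
5 of the 8 holidays fall on weekdays; the rest are weekends and were already excluded.
Business days: 143 − 5 = 138.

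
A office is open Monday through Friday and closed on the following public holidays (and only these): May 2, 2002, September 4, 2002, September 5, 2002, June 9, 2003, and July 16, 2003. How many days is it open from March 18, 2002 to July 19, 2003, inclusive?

March 18, 2002 is a Monday.
From March 18, 2002 to July 19, 2003 is 489 days inclusive.
489 = 7 × 69 + 6, so there are 69 full weeks plus 6 extra days.
Each full week contributes 5 weekdays (Mon–Fri): 69 × 5 = 345.
The 6 extra days are Mon, Tue, Wed, Thu, Fri, Sat — 5 of them qualify.
Total: 345 + 5 = 350.
Holidays: May 2, 2002 (Thu); September 4, 2002 (Wed); September 5, 2002 (Thu); June 9, 2003 (Mon); July 16, 2003 (Wed).
All 5 holidays fall on weekdays, so subtract 5.
Business days: 350 − 5 = 345.

345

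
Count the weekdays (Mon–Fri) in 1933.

260 weekdays

1 January 1933 is a Sunday.
The range spans 365 days (inclusive of both endpoints).
365 = 7 × 52 + 1, so there are 52 full weeks plus 1 extra day.
Each full week contributes 5 weekdays (Mon–Fri): 52 × 5 = 260.
The 1 extra day is Sunday — none qualify.
Total: 260 + 0 = 260.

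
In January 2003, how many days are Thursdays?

5

2003-01-01 is a Wednesday.
That's 31 days from start to end, counting both.
31 = 7 × 4 + 3, so there are 4 full weeks plus 3 extra days.
Each full week contributes one Thursday: 4 so far.
The 3 extra days are Wed, Thu, Fri — 1 of them qualifies.
Total: 4 + 1 = 5.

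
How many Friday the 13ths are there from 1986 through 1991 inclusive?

Friday-the-13ths by year:
1986: Jun
1987: Feb, Mar, Nov
1988: May
1989: Jan, Oct
1990: Apr, Jul
1991: Sep, Dec

11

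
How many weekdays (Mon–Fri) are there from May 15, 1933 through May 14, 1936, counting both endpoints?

784

May 15, 1933 is a Monday.
That's 1096 days from start to end, counting both.
1096 = 7 × 156 + 4, so there are 156 full weeks plus 4 extra days.
Each full week contributes 5 weekdays (Mon–Fri): 156 × 5 = 780.
The 4 extra days are Mon, Tue, Wed, Thu — 4 of them qualify.
Total: 780 + 4 = 784.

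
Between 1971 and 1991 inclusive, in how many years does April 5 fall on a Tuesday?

Day of week of April 5 in each year:
1971: Mon, 1972: Wed, 1973: Thu, 1974: Fri, 1975: Sat, 1976: Mon, 1977: Tue ✓, 1978: Wed, 1979: Thu, 1980: Sat, 1981: Sun, 1982: Mon, 1983: Tue ✓, 1984: Thu, 1985: Fri, 1986: Sat, 1987: Sun, 1988: Tue ✓, 1989: Wed, 1990: Thu, 1991: Fri
Tuesdays: 1977, 1983, 1988.

3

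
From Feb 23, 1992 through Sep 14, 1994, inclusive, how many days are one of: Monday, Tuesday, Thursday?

Feb 23, 1992 is a Sunday.
That's 935 days from start to end, counting both.
935 = 7 × 133 + 4, so there are 133 full weeks plus 4 extra days.
Each full week contributes 3 days from the set (Mon, Tue, Thu): 133 × 3 = 399.
The 4 extra days are Sun, Mon, Tue, Wed — 2 of them qualify.
Total: 399 + 2 = 401.

401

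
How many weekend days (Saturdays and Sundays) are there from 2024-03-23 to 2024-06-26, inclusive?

2024-03-23 is a Saturday.
That's 96 days from start to end, counting both.
96 = 7 × 13 + 5, so there are 13 full weeks plus 5 extra days.
Each full week contributes 2 weekend days (Sat, Sun): 13 × 2 = 26.
The 5 extra days are Sat, Sun, Mon, Tue, Wed — 2 of them qualify.
Total: 26 + 2 = 28.

28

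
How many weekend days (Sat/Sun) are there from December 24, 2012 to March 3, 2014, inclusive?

December 24, 2012 is a Monday.
That's 435 days from start to end, counting both.
435 = 7 × 62 + 1, so there are 62 full weeks plus 1 extra day.
Each full week contributes 2 weekend days (Sat, Sun): 62 × 2 = 124.
The 1 extra day is Mon — none qualify.
Total: 124 + 0 = 124.

124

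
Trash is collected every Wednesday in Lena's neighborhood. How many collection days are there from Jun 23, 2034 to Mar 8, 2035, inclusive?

37

Jun 23, 2034 is a Friday.
From Jun 23, 2034 to Mar 8, 2035 is 259 days inclusive.
259 = 7 × 37, so the span is exactly 37 full weeks.
Each full week contributes one Wednesday: 37 so far.
Total: 37.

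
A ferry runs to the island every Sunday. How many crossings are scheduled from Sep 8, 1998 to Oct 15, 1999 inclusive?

Sep 8, 1998 is a Tuesday.
From Sep 8, 1998 to Oct 15, 1999 is 403 days inclusive.
403 = 7 × 57 + 4, so there are 57 full weeks plus 4 extra days.
Each full week contributes one Sunday: 57 so far.
The 4 extra days are Tuesday, Wednesday, Thursday, Friday — none qualify.
Total: 57 + 0 = 57.

57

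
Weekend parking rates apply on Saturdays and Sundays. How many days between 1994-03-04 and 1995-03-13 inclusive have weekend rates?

108

1994-03-04 is a Friday.
From 1994-03-04 to 1995-03-13 is 375 days inclusive.
375 = 7 × 53 + 4, so there are 53 full weeks plus 4 extra days.
Each full week contributes 2 weekend days (Sat, Sun): 53 × 2 = 106.
The 4 extra days are Friday, Saturday, Sunday, Monday — 2 of them qualify.
Total: 106 + 2 = 108.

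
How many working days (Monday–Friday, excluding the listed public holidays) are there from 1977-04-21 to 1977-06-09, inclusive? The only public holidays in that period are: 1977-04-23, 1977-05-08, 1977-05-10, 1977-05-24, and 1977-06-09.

33

1977-04-21 is a Thursday.
That's 50 days from start to end, counting both.
50 = 7 × 7 + 1, so there are 7 full weeks plus 1 extra day.
Each full week contributes 5 weekdays (Mon–Fri): 7 × 5 = 35.
The 1 extra day is Thu — 1 of them qualifies.
Total: 35 + 1 = 36.
Holidays: 1977-04-23 (Sat); 1977-05-08 (Sun); 1977-05-10 (Tue); 1977-05-24 (Tue); 1977-06-09 (Thu).
3 of the 5 holidays fall on weekdays; the rest are weekends and were already excluded.
Business days: 36 − 3 = 33.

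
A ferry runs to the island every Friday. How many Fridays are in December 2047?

4

Dec 1, 2047 is a Sunday.
The range spans 31 days (inclusive of both endpoints).
31 = 7 × 4 + 3, so there are 4 full weeks plus 3 extra days.
Each full week contributes one Friday: 4 so far.
The 3 extra days are Sunday, Monday, Tuesday — none qualify.
Total: 4 + 0 = 4.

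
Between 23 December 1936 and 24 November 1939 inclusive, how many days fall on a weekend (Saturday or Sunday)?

23 December 1936 is a Wednesday.
From 23 December 1936 to 24 November 1939 is 1067 days inclusive.
1067 = 7 × 152 + 3, so there are 152 full weeks plus 3 extra days.
Each full week contributes 2 weekend days (Sat, Sun): 152 × 2 = 304.
The 3 extra days are Wednesday, Thursday, Friday — none qualify.
Total: 304 + 0 = 304.

304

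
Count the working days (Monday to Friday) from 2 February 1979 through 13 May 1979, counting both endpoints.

71

2 February 1979 is a Friday.
From 2 February 1979 to 13 May 1979 is 101 days inclusive.
101 = 7 × 14 + 3, so there are 14 full weeks plus 3 extra days.
Each full week contributes 5 weekdays (Mon–Fri): 14 × 5 = 70.
The 3 extra days are Fri, Sat, Sun — 1 of them qualifies.
Total: 70 + 1 = 71.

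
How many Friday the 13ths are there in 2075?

The 13th falls on a Friday when the month's 13th has weekday Fri.
Jan 13 is Sun; Feb 13 is Wed; Mar 13 is Wed; Apr 13 is Sat; May 13 is Mon; Jun 13 is Thu; Jul 13 is Sat; Aug 13 is Tue; Sep 13 is Fri ✓; Oct 13 is Sun; Nov 13 is Wed; Dec 13 is Fri ✓.
Friday the 13ths: Sep, Dec.

2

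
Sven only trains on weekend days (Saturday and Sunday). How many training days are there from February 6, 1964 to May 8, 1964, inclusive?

26

February 6, 1964 is a Thursday.
That's 93 days from start to end, counting both.
93 = 7 × 13 + 2, so there are 13 full weeks plus 2 extra days.
Each full week contributes 2 weekend days (Sat, Sun): 13 × 2 = 26.
The 2 extra days are Thu, Fri — none qualify.
Total: 26 + 0 = 26.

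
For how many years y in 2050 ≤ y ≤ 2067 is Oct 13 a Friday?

3

Day of week of October 13 in each year:
2050: Thu, 2051: Fri ✓, 2052: Sun, 2053: Mon, 2054: Tue, 2055: Wed, 2056: Fri ✓, 2057: Sat, 2058: Sun, 2059: Mon, 2060: Wed, 2061: Thu, 2062: Fri ✓, 2063: Sat, 2064: Mon, 2065: Tue, 2066: Wed, 2067: Thu
Fridays: 2051, 2056, 2062.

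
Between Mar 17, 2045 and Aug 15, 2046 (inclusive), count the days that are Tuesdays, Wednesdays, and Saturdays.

Mar 17, 2045 is a Friday.
That's 517 days from start to end, counting both.
517 = 7 × 73 + 6, so there are 73 full weeks plus 6 extra days.
Each full week contributes 3 days from the set (Tue, Wed, Sat): 73 × 3 = 219.
The 6 extra days are Friday, Saturday, Sunday, Monday, Tuesday, Wednesday — 3 of them qualify.
Total: 219 + 3 = 222.

222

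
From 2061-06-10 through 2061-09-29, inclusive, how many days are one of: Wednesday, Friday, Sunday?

2061-06-10 is a Friday.
That's 112 days from start to end, counting both.
112 = 7 × 16, so the span is exactly 16 full weeks.
Each full week contributes 3 days from the set (Wed, Fri, Sun): 16 × 3 = 48.
Total: 48.

48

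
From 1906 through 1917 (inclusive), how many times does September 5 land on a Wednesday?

Day of week of September 5 in each year:
1906: Wed ✓, 1907: Thu, 1908: Sat, 1909: Sun, 1910: Mon, 1911: Tue, 1912: Thu, 1913: Fri, 1914: Sat, 1915: Sun, 1916: Tue, 1917: Wed ✓
Wednesdays: 1906, 1917.

2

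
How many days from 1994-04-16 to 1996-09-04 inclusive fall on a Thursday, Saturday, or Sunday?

1994-04-16 is a Saturday.
That's 873 days from start to end, counting both.
873 = 7 × 124 + 5, so there are 124 full weeks plus 5 extra days.
Each full week contributes 3 days from the set (Thu, Sat, Sun): 124 × 3 = 372.
The 5 extra days are Sat, Sun, Mon, Tue, Wed — 2 of them qualify.
Total: 372 + 2 = 374.

374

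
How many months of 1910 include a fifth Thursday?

4

A month has five Thursdays exactly when Thursday falls within its first (length − 28) days.
Jan: 31 days, starts Sat → 5 of Sat, Sun, Mon
Feb: 28 days, starts Tue → 5 of (none)
Mar: 31 days, starts Tue → 5 of Tue, Wed, Thu ✓
Apr: 30 days, starts Fri → 5 of Fri, Sat
May: 31 days, starts Sun → 5 of Sun, Mon, Tue
Jun: 30 days, starts Wed → 5 of Wed, Thu ✓
Jul: 31 days, starts Fri → 5 of Fri, Sat, Sun
Aug: 31 days, starts Mon → 5 of Mon, Tue, Wed
Sep: 30 days, starts Thu → 5 of Thu, Fri ✓
Oct: 31 days, starts Sat → 5 of Sat, Sun, Mon
Nov: 30 days, starts Tue → 5 of Tue, Wed
Dec: 31 days, starts Thu → 5 of Thu, Fri, Sat ✓
Months with five Thursdays: Mar, Jun, Sep, Dec.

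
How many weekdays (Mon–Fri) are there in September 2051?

September 1, 2051 is a Friday.
From September 1, 2051 to September 30, 2051 is 30 days inclusive.
30 = 7 × 4 + 2, so there are 4 full weeks plus 2 extra days.
Each full week contributes 5 weekdays (Mon–Fri): 4 × 5 = 20.
The 2 extra days are Friday, Saturday — 1 of them qualifies.
Total: 20 + 1 = 21.

21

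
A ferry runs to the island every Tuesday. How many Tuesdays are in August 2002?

4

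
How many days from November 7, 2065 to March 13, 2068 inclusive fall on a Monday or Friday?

245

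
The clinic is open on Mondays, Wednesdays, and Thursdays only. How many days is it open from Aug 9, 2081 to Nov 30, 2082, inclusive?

205

Aug 9, 2081 is a Saturday.
That's 479 days from start to end, counting both.
479 = 7 × 68 + 3, so there are 68 full weeks plus 3 extra days.
Each full week contributes 3 days from the set (Mon, Wed, Thu): 68 × 3 = 204.
The 3 extra days are Sat, Sun, Mon — 1 of them qualifies.
Total: 204 + 1 = 205.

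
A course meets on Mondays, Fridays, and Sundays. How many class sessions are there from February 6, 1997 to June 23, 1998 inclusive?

216

February 6, 1997 is a Thursday.
The range spans 503 days (inclusive of both endpoints).
503 = 7 × 71 + 6, so there are 71 full weeks plus 6 extra days.
Each full week contributes 3 days from the set (Mon, Fri, Sun): 71 × 3 = 213.
The 6 extra days are Thu, Fri, Sat, Sun, Mon, Tue — 3 of them qualify.
Total: 213 + 3 = 216.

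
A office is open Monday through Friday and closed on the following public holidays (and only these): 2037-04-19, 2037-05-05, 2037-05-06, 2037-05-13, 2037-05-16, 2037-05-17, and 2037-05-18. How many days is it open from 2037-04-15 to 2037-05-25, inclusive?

2037-04-15 is a Wednesday.
From 2037-04-15 to 2037-05-25 is 41 days inclusive.
41 = 7 × 5 + 6, so there are 5 full weeks plus 6 extra days.
Each full week contributes 5 weekdays (Mon–Fri): 5 × 5 = 25.
The 6 extra days are Wed, Thu, Fri, Sat, Sun, Mon — 4 of them qualify.
Total: 25 + 4 = 29.
Holidays: 2037-04-19 (Sun); 2037-05-05 (Tue); 2037-05-06 (Wed); 2037-05-13 (Wed); 2037-05-16 (Sat); 2037-05-17 (Sun); 2037-05-18 (Mon).
4 of the 7 holidays fall on weekdays; the rest are weekends and were already excluded.
Business days: 29 − 4 = 25.

25 business days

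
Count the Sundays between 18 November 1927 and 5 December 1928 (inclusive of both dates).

18 November 1927 is a Friday.
That's 384 days from start to end, counting both.
384 = 7 × 54 + 6, so there are 54 full weeks plus 6 extra days.
Each full week contributes one Sunday: 54 so far.
The 6 extra days are Fri, Sat, Sun, Mon, Tue, Wed — 1 of them qualifies.
Total: 54 + 1 = 55.

55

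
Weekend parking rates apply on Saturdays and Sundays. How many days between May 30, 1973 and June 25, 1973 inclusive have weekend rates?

May 30, 1973 is a Wednesday.
From May 30, 1973 to June 25, 1973 is 27 days inclusive.
27 = 7 × 3 + 6, so there are 3 full weeks plus 6 extra days.
Each full week contributes 2 weekend days (Sat, Sun): 3 × 2 = 6.
The 6 extra days are Wed, Thu, Fri, Sat, Sun, Mon — 2 of them qualify.
Total: 6 + 2 = 8.

8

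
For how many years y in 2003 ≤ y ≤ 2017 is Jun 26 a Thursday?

3

Day of week of June 26 in each year:
2003: Thu ✓, 2004: Sat, 2005: Sun, 2006: Mon, 2007: Tue, 2008: Thu ✓, 2009: Fri, 2010: Sat, 2011: Sun, 2012: Tue, 2013: Wed, 2014: Thu ✓, 2015: Fri, 2016: Sun, 2017: Mon
Thursdays: 2003, 2008, 2014.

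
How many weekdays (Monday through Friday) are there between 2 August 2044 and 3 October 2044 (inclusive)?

2 August 2044 is a Tuesday.
The range spans 63 days (inclusive of both endpoints).
63 = 7 × 9, so the span is exactly 9 full weeks.
Each full week contributes 5 weekdays (Mon–Fri): 9 × 5 = 45.
Total: 45.

45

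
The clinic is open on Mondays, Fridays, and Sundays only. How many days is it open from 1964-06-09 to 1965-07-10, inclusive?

169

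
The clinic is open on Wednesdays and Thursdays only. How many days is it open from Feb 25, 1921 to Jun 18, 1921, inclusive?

Feb 25, 1921 is a Friday.
From Feb 25, 1921 to Jun 18, 1921 is 114 days inclusive.
114 = 7 × 16 + 2, so there are 16 full weeks plus 2 extra days.
Each full week contributes 2 days from the set (Wed, Thu): 16 × 2 = 32.
The 2 extra days are Fri, Sat — none qualify.
Total: 32 + 0 = 32.

32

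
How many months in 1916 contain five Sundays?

A month has five Sundays exactly when Sunday falls within its first (length − 28) days.
Jan: 31 days, starts Sat → 5 of Sat, Sun, Mon ✓
Feb: 29 days, starts Tue → 5 of Tue
Mar: 31 days, starts Wed → 5 of Wed, Thu, Fri
Apr: 30 days, starts Sat → 5 of Sat, Sun ✓
May: 31 days, starts Mon → 5 of Mon, Tue, Wed
Jun: 30 days, starts Thu → 5 of Thu, Fri
Jul: 31 days, starts Sat → 5 of Sat, Sun, Mon ✓
Aug: 31 days, starts Tue → 5 of Tue, Wed, Thu
Sep: 30 days, starts Fri → 5 of Fri, Sat
Oct: 31 days, starts Sun → 5 of Sun, Mon, Tue ✓
Nov: 30 days, starts Wed → 5 of Wed, Thu
Dec: 31 days, starts Fri → 5 of Fri, Sat, Sun ✓
Months with five Sundays: Jan, Apr, Jul, Oct, Dec.

5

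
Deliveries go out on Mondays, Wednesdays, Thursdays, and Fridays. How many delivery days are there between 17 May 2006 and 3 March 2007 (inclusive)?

17 May 2006 is a Wednesday.
That's 291 days from start to end, counting both.
291 = 7 × 41 + 4, so there are 41 full weeks plus 4 extra days.
Each full week contributes 4 days from the set (Mon, Wed, Thu, Fri): 41 × 4 = 164.
The 4 extra days are Wednesday, Thursday, Friday, Saturday — 3 of them qualify.
Total: 164 + 3 = 167.

167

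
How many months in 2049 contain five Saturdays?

4

A month has five Saturdays exactly when Saturday falls within its first (length − 28) days.
Jan: 31 days, starts Fri → 5 of Fri, Sat, Sun ✓
Feb: 28 days, starts Mon → 5 of (none)
Mar: 31 days, starts Mon → 5 of Mon, Tue, Wed
Apr: 30 days, starts Thu → 5 of Thu, Fri
May: 31 days, starts Sat → 5 of Sat, Sun, Mon ✓
Jun: 30 days, starts Tue → 5 of Tue, Wed
Jul: 31 days, starts Thu → 5 of Thu, Fri, Sat ✓
Aug: 31 days, starts Sun → 5 of Sun, Mon, Tue
Sep: 30 days, starts Wed → 5 of Wed, Thu
Oct: 31 days, starts Fri → 5 of Fri, Sat, Sun ✓
Nov: 30 days, starts Mon → 5 of Mon, Tue
Dec: 31 days, starts Wed → 5 of Wed, Thu, Fri
Months with five Saturdays: Jan, May, Jul, Oct.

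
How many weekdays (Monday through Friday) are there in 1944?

260

Jan 1, 1944 is a Saturday.
The range spans 366 days (inclusive of both endpoints).
366 = 7 × 52 + 2, so there are 52 full weeks plus 2 extra days.
Each full week contributes 5 weekdays (Mon–Fri): 52 × 5 = 260.
The 2 extra days are Sat, Sun — none qualify.
Total: 260 + 0 = 260.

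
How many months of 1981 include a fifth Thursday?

A month has five Thursdays exactly when Thursday falls within its first (length − 28) days.
Jan: 31 days, starts Thu → 5 of Thu, Fri, Sat ✓
Feb: 28 days, starts Sun → 5 of (none)
Mar: 31 days, starts Sun → 5 of Sun, Mon, Tue
Apr: 30 days, starts Wed → 5 of Wed, Thu ✓
May: 31 days, starts Fri → 5 of Fri, Sat, Sun
Jun: 30 days, starts Mon → 5 of Mon, Tue
Jul: 31 days, starts Wed → 5 of Wed, Thu, Fri ✓
Aug: 31 days, starts Sat → 5 of Sat, Sun, Mon
Sep: 30 days, starts Tue → 5 of Tue, Wed
Oct: 31 days, starts Thu → 5 of Thu, Fri, Sat ✓
Nov: 30 days, starts Sun → 5 of Sun, Mon
Dec: 31 days, starts Tue → 5 of Tue, Wed, Thu ✓
Months with five Thursdays: Jan, Apr, Jul, Oct, Dec.

5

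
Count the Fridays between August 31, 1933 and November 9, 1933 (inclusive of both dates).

August 31, 1933 is a Thursday.
From August 31, 1933 to November 9, 1933 is 71 days inclusive.
71 = 7 × 10 + 1, so there are 10 full weeks plus 1 extra day.
Each full week contributes one Friday: 10 so far.
The 1 extra day is Thu — none qualify.
Total: 10 + 0 = 10.

10 Fridays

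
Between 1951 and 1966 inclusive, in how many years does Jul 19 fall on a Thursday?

3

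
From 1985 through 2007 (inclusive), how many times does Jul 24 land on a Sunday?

Day of week of July 24 in each year:
1985: Wed, 1986: Thu, 1987: Fri, 1988: Sun ✓, 1989: Mon, 1990: Tue, 1991: Wed, 1992: Fri, 1993: Sat, 1994: Sun ✓, 1995: Mon, 1996: Wed, 1997: Thu, 1998: Fri, 1999: Sat, 2000: Mon, 2001: Tue, 2002: Wed, 2003: Thu, 2004: Sat, 2005: Sun ✓, 2006: Mon, 2007: Tue
Sundays: 1988, 1994, 2005.

3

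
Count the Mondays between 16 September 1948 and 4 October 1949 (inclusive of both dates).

16 September 1948 is a Thursday.
From 16 September 1948 to 4 October 1949 is 384 days inclusive.
384 = 7 × 54 + 6, so there are 54 full weeks plus 6 extra days.
Each full week contributes one Monday: 54 so far.
The 6 extra days are Thursday, Friday, Saturday, Sunday, Monday, Tuesday — 1 of them qualifies.
Total: 54 + 1 = 55.

55 Mondays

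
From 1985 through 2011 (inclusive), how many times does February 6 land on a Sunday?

4

Day of week of February 6 in each year:
1985: Wed, 1986: Thu, 1987: Fri, 1988: Sat, 1989: Mon, 1990: Tue, 1991: Wed, 1992: Thu, 1993: Sat, 1994: Sun ✓, 1995: Mon, 1996: Tue, 1997: Thu, 1998: Fri, 1999: Sat, 2000: Sun ✓, 2001: Tue, 2002: Wed, 2003: Thu, 2004: Fri, 2005: Sun ✓, 2006: Mon, 2007: Tue, 2008: Wed, 2009: Fri, 2010: Sat, 2011: Sun ✓
Sundays: 1994, 2000, 2005, 2011.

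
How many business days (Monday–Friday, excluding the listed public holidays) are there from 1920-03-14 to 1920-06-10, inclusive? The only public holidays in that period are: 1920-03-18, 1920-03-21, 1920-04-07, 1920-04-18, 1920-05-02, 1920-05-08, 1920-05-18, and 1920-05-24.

60 business days

1920-03-14 is a Sunday.
The range spans 89 days (inclusive of both endpoints).
89 = 7 × 12 + 5, so there are 12 full weeks plus 5 extra days.
Each full week contributes 5 weekdays (Mon–Fri): 12 × 5 = 60.
The 5 extra days are Sunday, Monday, Tuesday, Wednesday, Thursday — 4 of them qualify.
Total: 60 + 4 = 64.
Holidays: 1920-03-18 (Thu); 1920-03-21 (Sun); 1920-04-07 (Wed); 1920-04-18 (Sun); 1920-05-02 (Sun); 1920-05-08 (Sat); 1920-05-18 (Tue); 1920-05-24 (Mon).
4 of the 8 holidays fall on weekdays; the rest are weekends and were already excluded.
Business days: 64 − 4 = 60.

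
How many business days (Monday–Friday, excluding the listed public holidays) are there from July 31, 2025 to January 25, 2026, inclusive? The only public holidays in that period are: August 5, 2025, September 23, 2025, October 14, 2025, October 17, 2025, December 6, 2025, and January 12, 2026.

July 31, 2025 is a Thursday.
The range spans 179 days (inclusive of both endpoints).
179 = 7 × 25 + 4, so there are 25 full weeks plus 4 extra days.
Each full week contributes 5 weekdays (Mon–Fri): 25 × 5 = 125.
The 4 extra days are Thursday, Friday, Saturday, Sunday — 2 of them qualify.
Total: 125 + 2 = 127.
Holidays: August 5, 2025 (Tue); September 23, 2025 (Tue); October 14, 2025 (Tue); October 17, 2025 (Fri); December 6, 2025 (Sat); January 12, 2026 (Mon).
5 of the 6 holidays fall on weekdays; the rest are weekends and were already excluded.
Business days: 127 − 5 = 122.

122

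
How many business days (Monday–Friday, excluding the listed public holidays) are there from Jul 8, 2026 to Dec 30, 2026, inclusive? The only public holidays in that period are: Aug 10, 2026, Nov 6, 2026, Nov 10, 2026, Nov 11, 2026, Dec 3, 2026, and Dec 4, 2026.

Jul 8, 2026 is a Wednesday.
From Jul 8, 2026 to Dec 30, 2026 is 176 days inclusive.
176 = 7 × 25 + 1, so there are 25 full weeks plus 1 extra day.
Each full week contributes 5 weekdays (Mon–Fri): 25 × 5 = 125.
The 1 extra day is Wed — 1 of them qualifies.
Total: 125 + 1 = 126.
Holidays: Aug 10, 2026 (Mon); Nov 6, 2026 (Fri); Nov 10, 2026 (Tue); Nov 11, 2026 (Wed); Dec 3, 2026 (Thu); Dec 4, 2026 (Fri).
All 6 holidays fall on weekdays, so subtract 6.
Business days: 126 − 6 = 120.

120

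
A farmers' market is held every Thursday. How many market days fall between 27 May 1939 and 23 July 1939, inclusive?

27 May 1939 is a Saturday.
From 27 May 1939 to 23 July 1939 is 58 days inclusive.
58 = 7 × 8 + 2, so there are 8 full weeks plus 2 extra days.
Each full week contributes one Thursday: 8 so far.
The 2 extra days are Saturday, Sunday — none qualify.
Total: 8 + 0 = 8.

8 Thursdays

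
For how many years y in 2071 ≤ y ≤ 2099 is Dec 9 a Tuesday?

Day of week of December 9 in each year:
2071: Wed, 2072: Fri, 2073: Sat, 2074: Sun, 2075: Mon, 2076: Wed, 2077: Thu, 2078: Fri, 2079: Sat, 2080: Mon, 2081: Tue ✓, 2082: Wed, 2083: Thu, 2084: Sat, 2085: Sun, 2086: Mon, 2087: Tue ✓, 2088: Thu, 2089: Fri, 2090: Sat, 2091: Sun, 2092: Tue ✓, 2093: Wed, 2094: Thu, 2095: Fri, 2096: Sun, 2097: Mon, 2098: Tue ✓, 2099: Wed
Tuesdays: 2081, 2087, 2092, 2098.

4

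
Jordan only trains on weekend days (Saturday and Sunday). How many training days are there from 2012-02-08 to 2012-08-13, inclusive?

54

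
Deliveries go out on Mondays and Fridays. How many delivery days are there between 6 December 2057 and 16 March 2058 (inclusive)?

29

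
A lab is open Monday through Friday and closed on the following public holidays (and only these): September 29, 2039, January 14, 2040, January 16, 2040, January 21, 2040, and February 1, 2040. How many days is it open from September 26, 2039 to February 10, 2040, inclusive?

September 26, 2039 is a Monday.
The range spans 138 days (inclusive of both endpoints).
138 = 7 × 19 + 5, so there are 19 full weeks plus 5 extra days.
Each full week contributes 5 weekdays (Mon–Fri): 19 × 5 = 95.
The 5 extra days are Mon, Tue, Wed, Thu, Fri — 5 of them qualify.
Total: 95 + 5 = 100.
Holidays: September 29, 2039 (Thu); January 14, 2040 (Sat); January 16, 2040 (Mon); January 21, 2040 (Sat); February 1, 2040 (Wed).
3 of the 5 holidays fall on weekdays; the rest are weekends and were already excluded.
Business days: 100 − 3 = 97.

97 business days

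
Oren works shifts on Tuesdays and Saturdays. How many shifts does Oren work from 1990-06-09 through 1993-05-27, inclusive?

310

1990-06-09 is a Saturday.
That's 1084 days from start to end, counting both.
1084 = 7 × 154 + 6, so there are 154 full weeks plus 6 extra days.
Each full week contributes 2 days from the set (Tue, Sat): 154 × 2 = 308.
The 6 extra days are Sat, Sun, Mon, Tue, Wed, Thu — 2 of them qualify.
Total: 308 + 2 = 310.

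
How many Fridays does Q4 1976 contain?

Oct 1, 1976 is a Friday.
The range spans 92 days (inclusive of both endpoints).
92 = 7 × 13 + 1, so there are 13 full weeks plus 1 extra day.
Each full week contributes one Friday: 13 so far.
The 1 extra day is Fri — 1 of them qualifies.
Total: 13 + 1 = 14.

14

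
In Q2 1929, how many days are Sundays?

13

April 1, 1929 is a Monday.
The range spans 91 days (inclusive of both endpoints).
91 = 7 × 13, so the span is exactly 13 full weeks.
Each full week contributes one Sunday: 13 so far.
Total: 13.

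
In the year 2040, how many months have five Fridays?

4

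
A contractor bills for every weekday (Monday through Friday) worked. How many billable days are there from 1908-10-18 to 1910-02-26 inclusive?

1908-10-18 is a Sunday.
The range spans 497 days (inclusive of both endpoints).
497 = 7 × 71, so the span is exactly 71 full weeks.
Each full week contributes 5 weekdays (Mon–Fri): 71 × 5 = 355.
Total: 355.

355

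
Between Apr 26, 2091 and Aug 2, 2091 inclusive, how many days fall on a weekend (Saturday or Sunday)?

Apr 26, 2091 is a Thursday.
The range spans 99 days (inclusive of both endpoints).
99 = 7 × 14 + 1, so there are 14 full weeks plus 1 extra day.
Each full week contributes 2 weekend days (Sat, Sun): 14 × 2 = 28.
The 1 extra day is Thursday — none qualify.
Total: 28 + 0 = 28.

28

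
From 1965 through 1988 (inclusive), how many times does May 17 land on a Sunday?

Day of week of May 17 in each year:
1965: Mon, 1966: Tue, 1967: Wed, 1968: Fri, 1969: Sat, 1970: Sun ✓, 1971: Mon, 1972: Wed, 1973: Thu, 1974: Fri, 1975: Sat, 1976: Mon, 1977: Tue, 1978: Wed, 1979: Thu, 1980: Sat, 1981: Sun ✓, 1982: Mon, 1983: Tue, 1984: Thu, 1985: Fri, 1986: Sat, 1987: Sun ✓, 1988: Tue
Sundays: 1970, 1981, 1987.

3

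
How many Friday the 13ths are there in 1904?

The 13th falls on a Friday when the month's 13th has weekday Fri.
Jan 13 is Wed; Feb 13 is Sat; Mar 13 is Sun; Apr 13 is Wed; May 13 is Fri ✓; Jun 13 is Mon; Jul 13 is Wed; Aug 13 is Sat; Sep 13 is Tue; Oct 13 is Thu; Nov 13 is Sun; Dec 13 is Tue.
Friday the 13ths: May.

1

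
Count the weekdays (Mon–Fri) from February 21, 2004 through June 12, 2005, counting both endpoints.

340

February 21, 2004 is a Saturday.
The range spans 478 days (inclusive of both endpoints).
478 = 7 × 68 + 2, so there are 68 full weeks plus 2 extra days.
Each full week contributes 5 weekdays (Mon–Fri): 68 × 5 = 340.
The 2 extra days are Sat, Sun — none qualify.
Total: 340 + 0 = 340.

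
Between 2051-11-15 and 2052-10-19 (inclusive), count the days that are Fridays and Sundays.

2051-11-15 is a Wednesday.
That's 340 days from start to end, counting both.
340 = 7 × 48 + 4, so there are 48 full weeks plus 4 extra days.
Each full week contributes 2 days from the set (Fri, Sun): 48 × 2 = 96.
The 4 extra days are Wednesday, Thursday, Friday, Saturday — 1 of them qualifies.
Total: 96 + 1 = 97.

97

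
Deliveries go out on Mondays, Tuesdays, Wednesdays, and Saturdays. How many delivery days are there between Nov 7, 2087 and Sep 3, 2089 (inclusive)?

381

Nov 7, 2087 is a Friday.
The range spans 667 days (inclusive of both endpoints).
667 = 7 × 95 + 2, so there are 95 full weeks plus 2 extra days.
Each full week contributes 4 days from the set (Mon, Tue, Wed, Sat): 95 × 4 = 380.
The 2 extra days are Friday, Saturday — 1 of them qualifies.
Total: 380 + 1 = 381.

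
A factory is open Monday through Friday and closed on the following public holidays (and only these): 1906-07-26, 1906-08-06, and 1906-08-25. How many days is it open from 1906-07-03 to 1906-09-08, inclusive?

47

1906-07-03 is a Tuesday.
The range spans 68 days (inclusive of both endpoints).
68 = 7 × 9 + 5, so there are 9 full weeks plus 5 extra days.
Each full week contributes 5 weekdays (Mon–Fri): 9 × 5 = 45.
The 5 extra days are Tuesday, Wednesday, Thursday, Friday, Saturday — 4 of them qualify.
Total: 45 + 4 = 49.
Holidays: 1906-07-26 (Thu); 1906-08-06 (Mon); 1906-08-25 (Sat).
2 of the 3 holidays fall on weekdays; the rest are weekends and were already excluded.
Business days: 49 − 2 = 47.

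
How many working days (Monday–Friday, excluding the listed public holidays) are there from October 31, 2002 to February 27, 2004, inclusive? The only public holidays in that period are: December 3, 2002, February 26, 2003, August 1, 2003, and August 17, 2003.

344 working days

October 31, 2002 is a Thursday.
From October 31, 2002 to February 27, 2004 is 485 days inclusive.
485 = 7 × 69 + 2, so there are 69 full weeks plus 2 extra days.
Each full week contributes 5 weekdays (Mon–Fri): 69 × 5 = 345.
The 2 extra days are Thursday, Friday — 2 of them qualify.
Total: 345 + 2 = 347.
Holidays: December 3, 2002 (Tue); February 26, 2003 (Wed); August 1, 2003 (Fri); August 17, 2003 (Sun).
3 of the 4 holidays fall on weekdays; the rest are weekends and were already excluded.
Business days: 347 − 3 = 344.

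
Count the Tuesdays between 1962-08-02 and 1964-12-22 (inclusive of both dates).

125

1962-08-02 is a Thursday.
The range spans 874 days (inclusive of both endpoints).
874 = 7 × 124 + 6, so there are 124 full weeks plus 6 extra days.
Each full week contributes one Tuesday: 124 so far.
The 6 extra days are Thursday, Friday, Saturday, Sunday, Monday, Tuesday — 1 of them qualifies.
Total: 124 + 1 = 125.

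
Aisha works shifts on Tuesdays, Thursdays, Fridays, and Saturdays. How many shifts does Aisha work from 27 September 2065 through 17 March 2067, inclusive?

306

27 September 2065 is a Sunday.
That's 537 days from start to end, counting both.
537 = 7 × 76 + 5, so there are 76 full weeks plus 5 extra days.
Each full week contributes 4 days from the set (Tue, Thu, Fri, Sat): 76 × 4 = 304.
The 5 extra days are Sunday, Monday, Tuesday, Wednesday, Thursday — 2 of them qualify.
Total: 304 + 2 = 306.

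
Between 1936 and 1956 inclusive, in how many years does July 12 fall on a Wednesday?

3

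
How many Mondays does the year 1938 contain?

52

1938-01-01 is a Saturday.
From 1938-01-01 to 1938-12-31 is 365 days inclusive.
365 = 7 × 52 + 1, so there are 52 full weeks plus 1 extra day.
Each full week contributes one Monday: 52 so far.
The 1 extra day is Sat — none qualify.
Total: 52 + 0 = 52.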